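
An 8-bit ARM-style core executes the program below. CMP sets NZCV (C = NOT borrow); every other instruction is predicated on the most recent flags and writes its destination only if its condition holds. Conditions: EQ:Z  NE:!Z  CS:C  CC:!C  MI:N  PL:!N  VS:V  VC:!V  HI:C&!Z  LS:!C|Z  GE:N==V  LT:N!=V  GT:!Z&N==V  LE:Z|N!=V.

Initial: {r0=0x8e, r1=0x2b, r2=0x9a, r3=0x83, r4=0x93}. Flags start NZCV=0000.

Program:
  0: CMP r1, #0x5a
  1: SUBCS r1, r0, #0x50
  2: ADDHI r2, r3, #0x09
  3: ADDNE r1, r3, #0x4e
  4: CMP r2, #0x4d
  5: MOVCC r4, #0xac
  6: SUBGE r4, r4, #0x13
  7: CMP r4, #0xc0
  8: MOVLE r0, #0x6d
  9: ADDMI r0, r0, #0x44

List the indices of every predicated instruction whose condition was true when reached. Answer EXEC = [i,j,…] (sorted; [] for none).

0: ✓ CMP  NZCV=1000
1: · SUBCS
2: · ADDHI
3: ✓ ADDNE  r1←0xd1
4: ✓ CMP  NZCV=0011
5: · MOVCC
6: · SUBGE
7: ✓ CMP  NZCV=1000
8: ✓ MOVLE  r0←0x6d
9: ✓ ADDMI  r0←0xb1

EXEC = [3,8,9]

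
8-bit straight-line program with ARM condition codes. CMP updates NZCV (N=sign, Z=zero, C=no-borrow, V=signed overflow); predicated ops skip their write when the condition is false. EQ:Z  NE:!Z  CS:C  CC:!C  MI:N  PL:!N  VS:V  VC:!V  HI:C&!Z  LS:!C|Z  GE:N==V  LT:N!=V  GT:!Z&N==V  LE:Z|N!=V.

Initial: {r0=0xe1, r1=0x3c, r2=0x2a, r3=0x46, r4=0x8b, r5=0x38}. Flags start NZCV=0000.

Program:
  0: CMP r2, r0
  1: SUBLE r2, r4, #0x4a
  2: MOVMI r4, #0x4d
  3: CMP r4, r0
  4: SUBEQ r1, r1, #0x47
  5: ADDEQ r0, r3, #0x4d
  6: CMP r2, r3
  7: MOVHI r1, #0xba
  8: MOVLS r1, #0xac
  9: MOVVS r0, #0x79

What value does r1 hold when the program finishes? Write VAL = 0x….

VAL = 0xac

0: ✓ CMP  NZCV=0000
1: · SUBLE
2: · MOVMI
3: ✓ CMP  NZCV=1000
4: · SUBEQ
5: · ADDEQ
6: ✓ CMP  NZCV=1000
7: · MOVHI
8: ✓ MOVLS  r1←0xac
9: · MOVVS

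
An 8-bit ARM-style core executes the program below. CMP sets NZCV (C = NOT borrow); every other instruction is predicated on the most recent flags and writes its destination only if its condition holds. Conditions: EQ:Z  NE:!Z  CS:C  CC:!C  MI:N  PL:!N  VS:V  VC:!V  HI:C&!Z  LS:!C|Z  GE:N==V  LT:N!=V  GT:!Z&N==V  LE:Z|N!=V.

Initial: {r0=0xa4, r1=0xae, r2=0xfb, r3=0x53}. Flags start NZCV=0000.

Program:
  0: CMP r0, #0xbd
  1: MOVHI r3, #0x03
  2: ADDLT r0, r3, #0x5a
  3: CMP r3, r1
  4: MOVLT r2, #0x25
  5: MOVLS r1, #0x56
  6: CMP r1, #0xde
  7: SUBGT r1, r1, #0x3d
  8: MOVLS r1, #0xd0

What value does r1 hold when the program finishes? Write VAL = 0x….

VAL = 0xd0

0: ✓ CMP  NZCV=1000
1: · MOVHI
2: ✓ ADDLT  r0←0xad
3: ✓ CMP  NZCV=1001
4: · MOVLT
5: ✓ MOVLS  r1←0x56
6: ✓ CMP  NZCV=0000
7: ✓ SUBGT  r1←0x19
8: ✓ MOVLS  r1←0xd0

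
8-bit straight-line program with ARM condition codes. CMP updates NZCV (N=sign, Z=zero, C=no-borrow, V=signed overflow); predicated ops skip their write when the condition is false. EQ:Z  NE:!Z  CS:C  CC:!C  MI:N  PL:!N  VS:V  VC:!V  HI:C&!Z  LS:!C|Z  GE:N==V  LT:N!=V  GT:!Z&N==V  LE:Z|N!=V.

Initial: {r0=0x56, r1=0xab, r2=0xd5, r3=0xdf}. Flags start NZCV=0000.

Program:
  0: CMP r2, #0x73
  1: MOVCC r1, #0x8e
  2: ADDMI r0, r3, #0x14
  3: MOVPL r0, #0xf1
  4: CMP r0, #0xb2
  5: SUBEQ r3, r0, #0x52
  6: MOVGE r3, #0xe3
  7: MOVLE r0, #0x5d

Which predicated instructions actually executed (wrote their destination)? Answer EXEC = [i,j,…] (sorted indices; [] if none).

EXEC = [3,6]

0: ✓ CMP  NZCV=0011
1: · MOVCC
2: · ADDMI
3: ✓ MOVPL  r0←0xf1
4: ✓ CMP  NZCV=0010
5: · SUBEQ
6: ✓ MOVGE  r3←0xe3
7: · MOVLE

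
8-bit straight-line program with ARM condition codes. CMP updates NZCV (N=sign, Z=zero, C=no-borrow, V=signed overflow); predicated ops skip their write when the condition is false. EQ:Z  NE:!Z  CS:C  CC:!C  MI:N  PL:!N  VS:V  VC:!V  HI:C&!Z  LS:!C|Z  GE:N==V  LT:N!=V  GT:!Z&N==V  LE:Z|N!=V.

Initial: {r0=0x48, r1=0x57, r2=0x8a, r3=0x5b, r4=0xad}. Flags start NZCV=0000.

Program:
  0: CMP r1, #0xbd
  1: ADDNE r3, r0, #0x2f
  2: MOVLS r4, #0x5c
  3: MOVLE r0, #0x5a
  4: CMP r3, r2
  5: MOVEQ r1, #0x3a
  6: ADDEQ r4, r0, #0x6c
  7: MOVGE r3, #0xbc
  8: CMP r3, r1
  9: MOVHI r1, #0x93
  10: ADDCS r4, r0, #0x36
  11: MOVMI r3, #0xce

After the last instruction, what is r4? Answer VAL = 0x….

0: ✓ CMP  NZCV=1001
1: ✓ ADDNE  r3←0x77
2: ✓ MOVLS  r4←0x5c
3: · MOVLE
4: ✓ CMP  NZCV=1001
5: · MOVEQ
6: · ADDEQ
7: ✓ MOVGE  r3←0xbc
8: ✓ CMP  NZCV=0011
9: ✓ MOVHI  r1←0x93
10: ✓ ADDCS  r4←0x7e
11: · MOVMI

VAL = 0x7e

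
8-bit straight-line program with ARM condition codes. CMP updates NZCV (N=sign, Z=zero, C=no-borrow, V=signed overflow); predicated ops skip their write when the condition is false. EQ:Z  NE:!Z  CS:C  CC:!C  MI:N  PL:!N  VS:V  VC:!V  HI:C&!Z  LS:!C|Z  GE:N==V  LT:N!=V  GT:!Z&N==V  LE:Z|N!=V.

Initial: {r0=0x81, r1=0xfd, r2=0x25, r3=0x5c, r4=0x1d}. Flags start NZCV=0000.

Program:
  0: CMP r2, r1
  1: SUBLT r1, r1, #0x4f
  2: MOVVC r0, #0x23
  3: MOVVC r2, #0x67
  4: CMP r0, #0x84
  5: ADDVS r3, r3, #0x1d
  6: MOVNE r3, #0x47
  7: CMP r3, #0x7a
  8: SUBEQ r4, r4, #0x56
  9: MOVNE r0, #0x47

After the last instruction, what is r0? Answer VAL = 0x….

[0] flags=0000 → (cmp)
[1] flags=0000 LT?F → skip
[2] flags=0000 VC?T → r0=0x23
[3] flags=0000 VC?T → r2=0x67
[4] flags=1001 → (cmp)
[5] flags=1001 VS?T → r3=0x79
[6] flags=1001 NE?T → r3=0x47
[7] flags=1000 → (cmp)
[8] flags=1000 EQ?F → skip
[9] flags=1000 NE?T → r0=0x47

VAL = 0x47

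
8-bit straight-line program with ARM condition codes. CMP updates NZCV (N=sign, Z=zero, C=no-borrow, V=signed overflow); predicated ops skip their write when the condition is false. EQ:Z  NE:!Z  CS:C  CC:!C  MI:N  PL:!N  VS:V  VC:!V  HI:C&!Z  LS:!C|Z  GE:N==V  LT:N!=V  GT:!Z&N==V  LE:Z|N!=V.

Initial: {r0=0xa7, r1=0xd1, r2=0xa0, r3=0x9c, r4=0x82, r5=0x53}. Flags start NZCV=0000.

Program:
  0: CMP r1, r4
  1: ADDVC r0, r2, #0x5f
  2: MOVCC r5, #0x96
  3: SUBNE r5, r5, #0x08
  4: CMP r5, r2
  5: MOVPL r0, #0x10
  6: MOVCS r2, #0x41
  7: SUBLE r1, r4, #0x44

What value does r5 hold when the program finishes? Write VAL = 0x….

VAL = 0x4b

[0] flags=0010 → (cmp)
[1] flags=0010 VC?T → r0=0xff
[2] flags=0010 CC?F → skip
[3] flags=0010 NE?T → r5=0x4b
[4] flags=1001 → (cmp)
[5] flags=1001 PL?F → skip
[6] flags=1001 CS?F → skip
[7] flags=1001 LE?F → skip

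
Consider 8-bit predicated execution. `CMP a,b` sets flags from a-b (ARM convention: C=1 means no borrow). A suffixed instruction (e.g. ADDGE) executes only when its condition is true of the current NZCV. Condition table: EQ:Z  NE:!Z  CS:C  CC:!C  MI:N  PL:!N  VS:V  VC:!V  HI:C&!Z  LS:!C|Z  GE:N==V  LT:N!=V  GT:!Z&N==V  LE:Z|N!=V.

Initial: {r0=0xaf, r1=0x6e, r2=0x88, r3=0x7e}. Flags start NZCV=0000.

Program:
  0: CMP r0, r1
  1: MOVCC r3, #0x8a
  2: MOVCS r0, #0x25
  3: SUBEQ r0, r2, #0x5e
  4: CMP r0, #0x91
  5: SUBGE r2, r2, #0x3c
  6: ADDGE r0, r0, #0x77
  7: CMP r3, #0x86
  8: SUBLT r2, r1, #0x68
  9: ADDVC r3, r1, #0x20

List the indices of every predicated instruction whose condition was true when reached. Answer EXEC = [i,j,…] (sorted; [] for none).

EXEC = [2,5,6]

[0] flags=0011 → (cmp)
[1] flags=0011 CC?F → skip
[2] flags=0011 CS?T → r0=0x25
[3] flags=0011 EQ?F → skip
[4] flags=1001 → (cmp)
[5] flags=1001 GE?T → r2=0x4c
[6] flags=1001 GE?T → r0=0x9c
[7] flags=1001 → (cmp)
[8] flags=1001 LT?F → skip
[9] flags=1001 VC?F → skip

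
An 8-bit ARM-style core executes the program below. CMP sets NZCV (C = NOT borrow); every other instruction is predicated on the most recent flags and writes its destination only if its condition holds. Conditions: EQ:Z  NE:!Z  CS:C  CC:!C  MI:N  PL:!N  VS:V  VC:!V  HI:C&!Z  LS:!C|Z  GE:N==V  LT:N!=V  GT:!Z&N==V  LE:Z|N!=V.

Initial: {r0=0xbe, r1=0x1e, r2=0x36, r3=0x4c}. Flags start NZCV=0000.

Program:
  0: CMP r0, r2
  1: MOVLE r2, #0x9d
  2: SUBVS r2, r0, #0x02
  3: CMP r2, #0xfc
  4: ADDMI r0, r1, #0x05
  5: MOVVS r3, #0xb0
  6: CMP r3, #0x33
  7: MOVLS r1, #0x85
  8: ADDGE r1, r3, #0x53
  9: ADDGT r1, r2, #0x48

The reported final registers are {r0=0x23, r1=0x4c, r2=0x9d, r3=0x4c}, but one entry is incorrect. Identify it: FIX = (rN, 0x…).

FIX = (r1, 0xe5)

[0] flags=1010 → (cmp)
[1] flags=1010 LE?T → r2=0x9d
[2] flags=1010 VS?F → skip
[3] flags=1000 → (cmp)
[4] flags=1000 MI?T → r0=0x23
[5] flags=1000 VS?F → skip
[6] flags=0010 → (cmp)
[7] flags=0010 LS?F → skip
[8] flags=0010 GE?T → r1=0x9f
[9] flags=0010 GT?T → r1=0xe5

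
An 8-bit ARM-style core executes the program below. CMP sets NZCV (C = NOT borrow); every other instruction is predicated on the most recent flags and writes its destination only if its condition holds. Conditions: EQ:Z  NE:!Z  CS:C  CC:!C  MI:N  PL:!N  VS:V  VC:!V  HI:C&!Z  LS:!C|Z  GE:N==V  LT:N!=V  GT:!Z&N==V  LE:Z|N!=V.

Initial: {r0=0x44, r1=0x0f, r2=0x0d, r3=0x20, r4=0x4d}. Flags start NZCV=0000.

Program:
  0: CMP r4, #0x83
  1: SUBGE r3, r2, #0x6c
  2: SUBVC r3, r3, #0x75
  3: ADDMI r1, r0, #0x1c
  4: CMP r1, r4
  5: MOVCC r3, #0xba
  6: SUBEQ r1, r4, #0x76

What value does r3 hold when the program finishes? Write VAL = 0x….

0: ✓ CMP  NZCV=1001
1: ✓ SUBGE  r3←0xa1
2: · SUBVC
3: ✓ ADDMI  r1←0x60
4: ✓ CMP  NZCV=0010
5: · MOVCC
6: · SUBEQ

VAL = 0xa1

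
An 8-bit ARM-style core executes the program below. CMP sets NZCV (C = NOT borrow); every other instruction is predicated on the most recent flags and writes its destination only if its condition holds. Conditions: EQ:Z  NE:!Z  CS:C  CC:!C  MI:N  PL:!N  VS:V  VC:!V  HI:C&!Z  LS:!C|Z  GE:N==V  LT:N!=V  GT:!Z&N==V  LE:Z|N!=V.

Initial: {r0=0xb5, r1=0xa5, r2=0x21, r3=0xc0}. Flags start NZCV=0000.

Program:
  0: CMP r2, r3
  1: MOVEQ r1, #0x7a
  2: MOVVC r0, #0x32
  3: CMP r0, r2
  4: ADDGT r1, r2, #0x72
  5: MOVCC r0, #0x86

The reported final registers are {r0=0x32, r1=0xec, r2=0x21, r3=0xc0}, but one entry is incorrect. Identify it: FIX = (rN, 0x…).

FIX = (r1, 0x93)

[0] flags=0000 → (cmp)
[1] flags=0000 EQ?F → skip
[2] flags=0000 VC?T → r0=0x32
[3] flags=0010 → (cmp)
[4] flags=0010 GT?T → r1=0x93
[5] flags=0010 CC?F → skip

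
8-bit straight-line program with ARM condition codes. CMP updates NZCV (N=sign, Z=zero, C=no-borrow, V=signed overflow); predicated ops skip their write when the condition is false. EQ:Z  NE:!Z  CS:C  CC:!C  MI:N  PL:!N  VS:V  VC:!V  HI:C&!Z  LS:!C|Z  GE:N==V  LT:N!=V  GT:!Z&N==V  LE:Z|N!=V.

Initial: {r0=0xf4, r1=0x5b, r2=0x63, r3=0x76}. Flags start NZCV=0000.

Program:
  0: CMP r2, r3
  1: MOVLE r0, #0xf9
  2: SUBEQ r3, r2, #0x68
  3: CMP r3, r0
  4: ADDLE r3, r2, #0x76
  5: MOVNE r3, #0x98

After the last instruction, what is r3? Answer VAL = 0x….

VAL = 0x98

[0] flags=1000 → (cmp)
[1] flags=1000 LE?T → r0=0xf9
[2] flags=1000 EQ?F → skip
[3] flags=0000 → (cmp)
[4] flags=0000 LE?F → skip
[5] flags=0000 NE?T → r3=0x98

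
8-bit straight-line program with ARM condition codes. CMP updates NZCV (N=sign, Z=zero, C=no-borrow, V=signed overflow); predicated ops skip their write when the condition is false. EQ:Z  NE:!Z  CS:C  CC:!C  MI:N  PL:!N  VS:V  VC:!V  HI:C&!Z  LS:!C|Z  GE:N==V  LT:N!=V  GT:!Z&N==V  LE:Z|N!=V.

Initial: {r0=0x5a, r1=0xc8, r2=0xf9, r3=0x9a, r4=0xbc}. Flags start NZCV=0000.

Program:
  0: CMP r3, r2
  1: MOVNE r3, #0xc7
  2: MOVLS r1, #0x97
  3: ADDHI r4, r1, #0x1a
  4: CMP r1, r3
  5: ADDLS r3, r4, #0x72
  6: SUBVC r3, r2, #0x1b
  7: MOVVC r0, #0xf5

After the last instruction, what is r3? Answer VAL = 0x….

VAL = 0xde

[0] flags=1000 → (cmp)
[1] flags=1000 NE?T → r3=0xc7
[2] flags=1000 LS?T → r1=0x97
[3] flags=1000 HI?F → skip
[4] flags=1000 → (cmp)
[5] flags=1000 LS?T → r3=0x2e
[6] flags=1000 VC?T → r3=0xde
[7] flags=1000 VC?T → r0=0xf5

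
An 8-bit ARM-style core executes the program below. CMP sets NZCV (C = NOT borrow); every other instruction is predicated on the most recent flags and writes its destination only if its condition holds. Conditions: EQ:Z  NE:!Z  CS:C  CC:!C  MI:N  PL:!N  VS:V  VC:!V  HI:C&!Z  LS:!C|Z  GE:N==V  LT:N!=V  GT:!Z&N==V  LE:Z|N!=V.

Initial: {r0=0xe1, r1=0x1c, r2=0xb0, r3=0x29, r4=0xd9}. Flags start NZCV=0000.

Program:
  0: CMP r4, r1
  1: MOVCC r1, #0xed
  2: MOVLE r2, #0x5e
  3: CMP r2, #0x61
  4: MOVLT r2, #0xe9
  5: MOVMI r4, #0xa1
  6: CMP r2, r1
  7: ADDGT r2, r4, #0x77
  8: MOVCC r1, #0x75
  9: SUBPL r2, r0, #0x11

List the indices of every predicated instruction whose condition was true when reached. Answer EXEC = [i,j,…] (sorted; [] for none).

0: ✓ CMP  NZCV=1010
1: · MOVCC
2: ✓ MOVLE  r2←0x5e
3: ✓ CMP  NZCV=1000
4: ✓ MOVLT  r2←0xe9
5: ✓ MOVMI  r4←0xa1
6: ✓ CMP  NZCV=1010
7: · ADDGT
8: · MOVCC
9: · SUBPL

EXEC = [2,4,5]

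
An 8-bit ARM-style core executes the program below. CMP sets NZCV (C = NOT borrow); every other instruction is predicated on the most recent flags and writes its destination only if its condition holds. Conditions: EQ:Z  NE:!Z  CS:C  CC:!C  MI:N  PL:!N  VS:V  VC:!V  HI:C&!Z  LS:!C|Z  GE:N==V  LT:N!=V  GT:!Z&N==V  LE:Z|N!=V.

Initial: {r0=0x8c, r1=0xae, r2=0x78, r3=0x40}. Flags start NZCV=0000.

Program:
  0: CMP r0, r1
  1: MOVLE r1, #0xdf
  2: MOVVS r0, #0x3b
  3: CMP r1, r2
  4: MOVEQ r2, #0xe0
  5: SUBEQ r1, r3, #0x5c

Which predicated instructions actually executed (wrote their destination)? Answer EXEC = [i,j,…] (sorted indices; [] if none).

0: ✓ CMP  NZCV=1000
1: ✓ MOVLE  r1←0xdf
2: · MOVVS
3: ✓ CMP  NZCV=0011
4: · MOVEQ
5: · SUBEQ

EXEC = [1]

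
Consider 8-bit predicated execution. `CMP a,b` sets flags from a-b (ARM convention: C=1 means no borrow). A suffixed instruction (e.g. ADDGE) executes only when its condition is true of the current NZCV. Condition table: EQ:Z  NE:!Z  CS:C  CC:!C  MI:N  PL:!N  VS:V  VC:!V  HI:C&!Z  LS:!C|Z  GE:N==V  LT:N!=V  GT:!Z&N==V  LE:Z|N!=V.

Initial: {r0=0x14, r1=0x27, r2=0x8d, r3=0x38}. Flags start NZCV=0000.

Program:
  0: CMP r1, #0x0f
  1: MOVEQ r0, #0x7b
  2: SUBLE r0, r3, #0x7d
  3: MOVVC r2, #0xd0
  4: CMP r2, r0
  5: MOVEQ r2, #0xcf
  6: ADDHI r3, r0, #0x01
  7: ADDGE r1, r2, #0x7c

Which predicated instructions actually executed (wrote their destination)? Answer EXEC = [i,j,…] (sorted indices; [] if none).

EXEC = [3,6]

[0] flags=0010 → (cmp)
[1] flags=0010 EQ?F → skip
[2] flags=0010 LE?F → skip
[3] flags=0010 VC?T → r2=0xd0
[4] flags=1010 → (cmp)
[5] flags=1010 EQ?F → skip
[6] flags=1010 HI?T → r3=0x15
[7] flags=1010 GE?F → skip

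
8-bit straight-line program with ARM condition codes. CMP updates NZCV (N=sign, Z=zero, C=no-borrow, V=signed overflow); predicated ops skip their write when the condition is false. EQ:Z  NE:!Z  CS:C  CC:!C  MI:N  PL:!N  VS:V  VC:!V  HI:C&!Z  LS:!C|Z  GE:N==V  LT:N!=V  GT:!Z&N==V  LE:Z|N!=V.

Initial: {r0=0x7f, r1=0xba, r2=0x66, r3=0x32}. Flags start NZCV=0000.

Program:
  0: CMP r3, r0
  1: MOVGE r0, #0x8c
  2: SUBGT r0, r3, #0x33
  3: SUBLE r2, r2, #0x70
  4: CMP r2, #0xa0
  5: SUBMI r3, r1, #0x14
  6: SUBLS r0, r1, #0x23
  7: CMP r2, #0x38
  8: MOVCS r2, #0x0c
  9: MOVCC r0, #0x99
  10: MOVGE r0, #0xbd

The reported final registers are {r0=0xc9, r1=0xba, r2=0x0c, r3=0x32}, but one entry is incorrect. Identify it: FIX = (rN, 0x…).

0: ✓ CMP  NZCV=1000
1: · MOVGE
2: · SUBGT
3: ✓ SUBLE  r2←0xf6
4: ✓ CMP  NZCV=0010
5: · SUBMI
6: · SUBLS
7: ✓ CMP  NZCV=1010
8: ✓ MOVCS  r2←0x0c
9: · MOVCC
10: · MOVGE

FIX = (r0, 0x7f)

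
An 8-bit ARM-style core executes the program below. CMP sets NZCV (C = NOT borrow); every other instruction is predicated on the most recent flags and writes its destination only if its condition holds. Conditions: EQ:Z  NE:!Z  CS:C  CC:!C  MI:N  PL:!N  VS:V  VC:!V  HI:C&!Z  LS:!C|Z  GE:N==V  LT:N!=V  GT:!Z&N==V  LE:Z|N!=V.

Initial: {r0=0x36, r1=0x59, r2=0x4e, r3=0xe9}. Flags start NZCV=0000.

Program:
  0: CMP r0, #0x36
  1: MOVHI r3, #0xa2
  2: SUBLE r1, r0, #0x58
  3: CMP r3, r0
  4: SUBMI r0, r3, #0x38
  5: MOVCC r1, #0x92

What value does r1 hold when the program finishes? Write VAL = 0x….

0: ✓ CMP  NZCV=0110
1: · MOVHI
2: ✓ SUBLE  r1←0xde
3: ✓ CMP  NZCV=1010
4: ✓ SUBMI  r0←0xb1
5: · MOVCC

VAL = 0xde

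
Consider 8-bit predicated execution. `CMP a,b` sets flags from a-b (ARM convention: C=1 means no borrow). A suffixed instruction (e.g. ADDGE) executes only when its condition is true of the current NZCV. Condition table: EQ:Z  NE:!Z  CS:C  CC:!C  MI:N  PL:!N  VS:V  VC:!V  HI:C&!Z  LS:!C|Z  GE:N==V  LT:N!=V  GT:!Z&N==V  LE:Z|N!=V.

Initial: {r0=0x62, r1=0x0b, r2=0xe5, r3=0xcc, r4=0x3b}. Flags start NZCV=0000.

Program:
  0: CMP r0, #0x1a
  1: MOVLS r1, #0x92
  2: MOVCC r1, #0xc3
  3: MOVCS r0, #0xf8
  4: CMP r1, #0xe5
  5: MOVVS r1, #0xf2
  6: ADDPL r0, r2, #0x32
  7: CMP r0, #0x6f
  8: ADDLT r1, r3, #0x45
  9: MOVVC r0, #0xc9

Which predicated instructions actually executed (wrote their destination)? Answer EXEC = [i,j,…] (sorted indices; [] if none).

EXEC = [3,6,8,9]

[0] flags=0010 → (cmp)
[1] flags=0010 LS?F → skip
[2] flags=0010 CC?F → skip
[3] flags=0010 CS?T → r0=0xf8
[4] flags=0000 → (cmp)
[5] flags=0000 VS?F → skip
[6] flags=0000 PL?T → r0=0x17
[7] flags=1000 → (cmp)
[8] flags=1000 LT?T → r1=0x11
[9] flags=1000 VC?T → r0=0xc9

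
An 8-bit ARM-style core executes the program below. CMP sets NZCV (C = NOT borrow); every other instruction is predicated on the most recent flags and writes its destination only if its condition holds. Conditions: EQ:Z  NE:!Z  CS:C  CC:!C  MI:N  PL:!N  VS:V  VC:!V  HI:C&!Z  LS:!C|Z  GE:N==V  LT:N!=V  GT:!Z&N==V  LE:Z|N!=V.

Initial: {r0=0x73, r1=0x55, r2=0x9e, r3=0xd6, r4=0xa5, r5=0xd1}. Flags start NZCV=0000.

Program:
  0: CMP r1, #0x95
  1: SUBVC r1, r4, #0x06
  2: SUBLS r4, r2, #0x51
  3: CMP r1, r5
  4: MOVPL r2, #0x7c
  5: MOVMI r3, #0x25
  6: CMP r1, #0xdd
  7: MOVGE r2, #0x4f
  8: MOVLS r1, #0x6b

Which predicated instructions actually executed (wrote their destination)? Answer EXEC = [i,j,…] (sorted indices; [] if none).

EXEC = [2,5,7,8]

[0] flags=1001 → (cmp)
[1] flags=1001 VC?F → skip
[2] flags=1001 LS?T → r4=0x4d
[3] flags=1001 → (cmp)
[4] flags=1001 PL?F → skip
[5] flags=1001 MI?T → r3=0x25
[6] flags=0000 → (cmp)
[7] flags=0000 GE?T → r2=0x4f
[8] flags=0000 LS?T → r1=0x6b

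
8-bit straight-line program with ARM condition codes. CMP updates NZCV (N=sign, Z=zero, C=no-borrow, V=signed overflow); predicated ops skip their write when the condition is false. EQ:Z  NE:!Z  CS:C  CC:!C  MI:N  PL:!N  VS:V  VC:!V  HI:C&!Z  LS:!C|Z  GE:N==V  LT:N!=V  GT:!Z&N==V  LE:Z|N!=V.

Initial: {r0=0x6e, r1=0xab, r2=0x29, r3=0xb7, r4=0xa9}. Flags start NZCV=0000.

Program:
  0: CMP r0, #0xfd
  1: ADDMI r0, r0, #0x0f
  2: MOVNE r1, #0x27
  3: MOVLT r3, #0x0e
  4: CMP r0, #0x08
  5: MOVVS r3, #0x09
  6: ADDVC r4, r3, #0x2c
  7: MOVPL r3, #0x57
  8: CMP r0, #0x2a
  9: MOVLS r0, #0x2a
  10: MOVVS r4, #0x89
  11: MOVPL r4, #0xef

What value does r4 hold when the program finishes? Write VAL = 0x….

0: ✓ CMP  NZCV=0000
1: · ADDMI
2: ✓ MOVNE  r1←0x27
3: · MOVLT
4: ✓ CMP  NZCV=0010
5: · MOVVS
6: ✓ ADDVC  r4←0xe3
7: ✓ MOVPL  r3←0x57
8: ✓ CMP  NZCV=0010
9: · MOVLS
10: · MOVVS
11: ✓ MOVPL  r4←0xef

VAL = 0xef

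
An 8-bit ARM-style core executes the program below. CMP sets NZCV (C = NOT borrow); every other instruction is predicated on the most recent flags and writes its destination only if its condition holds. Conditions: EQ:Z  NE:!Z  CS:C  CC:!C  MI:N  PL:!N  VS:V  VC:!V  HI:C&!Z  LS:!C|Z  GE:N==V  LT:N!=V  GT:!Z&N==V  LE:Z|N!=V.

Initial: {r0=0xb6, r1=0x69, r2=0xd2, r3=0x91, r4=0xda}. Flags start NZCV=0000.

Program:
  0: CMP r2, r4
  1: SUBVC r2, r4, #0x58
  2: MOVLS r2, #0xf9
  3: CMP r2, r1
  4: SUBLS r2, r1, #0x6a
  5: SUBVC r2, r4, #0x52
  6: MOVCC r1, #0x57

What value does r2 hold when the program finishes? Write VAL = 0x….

VAL = 0x88

[0] flags=1000 → (cmp)
[1] flags=1000 VC?T → r2=0x82
[2] flags=1000 LS?T → r2=0xf9
[3] flags=1010 → (cmp)
[4] flags=1010 LS?F → skip
[5] flags=1010 VC?T → r2=0x88
[6] flags=1010 CC?F → skip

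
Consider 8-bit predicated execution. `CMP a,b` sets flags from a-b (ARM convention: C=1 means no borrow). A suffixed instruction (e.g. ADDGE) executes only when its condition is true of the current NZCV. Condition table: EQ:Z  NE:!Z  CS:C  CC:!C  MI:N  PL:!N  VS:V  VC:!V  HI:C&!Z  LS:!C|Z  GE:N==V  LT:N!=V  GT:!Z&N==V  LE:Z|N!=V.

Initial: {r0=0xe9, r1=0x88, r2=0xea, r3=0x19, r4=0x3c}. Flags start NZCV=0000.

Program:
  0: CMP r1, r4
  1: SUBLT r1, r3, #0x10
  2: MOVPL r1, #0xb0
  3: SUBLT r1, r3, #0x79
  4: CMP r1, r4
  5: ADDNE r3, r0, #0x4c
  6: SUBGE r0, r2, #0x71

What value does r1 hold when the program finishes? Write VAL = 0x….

VAL = 0xa0

[0] flags=0011 → (cmp)
[1] flags=0011 LT?T → r1=0x09
[2] flags=0011 PL?T → r1=0xb0
[3] flags=0011 LT?T → r1=0xa0
[4] flags=0011 → (cmp)
[5] flags=0011 NE?T → r3=0x35
[6] flags=0011 GE?F → skip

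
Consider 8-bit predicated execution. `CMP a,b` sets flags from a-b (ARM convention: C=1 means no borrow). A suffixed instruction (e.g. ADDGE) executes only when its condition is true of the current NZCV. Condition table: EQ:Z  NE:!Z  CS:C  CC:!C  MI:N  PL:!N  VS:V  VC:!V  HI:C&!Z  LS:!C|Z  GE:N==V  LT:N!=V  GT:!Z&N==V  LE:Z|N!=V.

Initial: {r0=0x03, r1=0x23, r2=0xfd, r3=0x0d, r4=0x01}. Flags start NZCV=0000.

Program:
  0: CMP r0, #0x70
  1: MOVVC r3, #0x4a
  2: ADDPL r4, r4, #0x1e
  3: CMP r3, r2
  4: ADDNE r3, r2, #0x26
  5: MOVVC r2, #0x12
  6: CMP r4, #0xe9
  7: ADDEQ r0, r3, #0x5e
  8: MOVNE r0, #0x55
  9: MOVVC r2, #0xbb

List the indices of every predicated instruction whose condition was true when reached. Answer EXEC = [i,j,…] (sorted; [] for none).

0: ✓ CMP  NZCV=1000
1: ✓ MOVVC  r3←0x4a
2: · ADDPL
3: ✓ CMP  NZCV=0000
4: ✓ ADDNE  r3←0x23
5: ✓ MOVVC  r2←0x12
6: ✓ CMP  NZCV=0000
7: · ADDEQ
8: ✓ MOVNE  r0←0x55
9: ✓ MOVVC  r2←0xbb

EXEC = [1,4,5,8,9]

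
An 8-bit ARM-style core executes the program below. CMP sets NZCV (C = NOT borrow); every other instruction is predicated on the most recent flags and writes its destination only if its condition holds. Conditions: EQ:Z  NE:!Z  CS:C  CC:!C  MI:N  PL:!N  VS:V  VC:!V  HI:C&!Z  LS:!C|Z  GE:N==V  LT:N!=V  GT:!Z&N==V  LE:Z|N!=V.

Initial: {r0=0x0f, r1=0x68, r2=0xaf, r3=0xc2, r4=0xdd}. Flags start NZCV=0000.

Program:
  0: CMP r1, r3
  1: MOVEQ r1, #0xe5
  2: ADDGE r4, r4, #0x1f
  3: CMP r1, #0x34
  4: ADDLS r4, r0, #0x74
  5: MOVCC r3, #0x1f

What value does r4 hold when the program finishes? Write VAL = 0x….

0: ✓ CMP  NZCV=1001
1: · MOVEQ
2: ✓ ADDGE  r4←0xfc
3: ✓ CMP  NZCV=0010
4: · ADDLS
5: · MOVCC

VAL = 0xfc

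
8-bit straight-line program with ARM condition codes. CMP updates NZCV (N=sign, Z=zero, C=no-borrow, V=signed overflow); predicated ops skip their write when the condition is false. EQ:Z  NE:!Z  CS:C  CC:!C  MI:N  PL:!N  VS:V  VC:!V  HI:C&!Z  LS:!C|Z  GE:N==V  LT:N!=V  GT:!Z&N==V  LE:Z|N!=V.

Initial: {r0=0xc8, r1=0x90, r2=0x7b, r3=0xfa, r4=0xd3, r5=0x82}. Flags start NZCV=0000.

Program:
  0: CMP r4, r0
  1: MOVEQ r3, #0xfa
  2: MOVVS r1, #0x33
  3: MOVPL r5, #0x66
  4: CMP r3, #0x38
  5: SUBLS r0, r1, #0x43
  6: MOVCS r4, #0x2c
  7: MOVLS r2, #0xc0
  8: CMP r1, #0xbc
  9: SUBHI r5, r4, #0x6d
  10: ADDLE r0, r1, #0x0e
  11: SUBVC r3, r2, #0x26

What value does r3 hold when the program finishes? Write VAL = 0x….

VAL = 0x55

[0] flags=0010 → (cmp)
[1] flags=0010 EQ?F → skip
[2] flags=0010 VS?F → skip
[3] flags=0010 PL?T → r5=0x66
[4] flags=1010 → (cmp)
[5] flags=1010 LS?F → skip
[6] flags=1010 CS?T → r4=0x2c
[7] flags=1010 LS?F → skip
[8] flags=1000 → (cmp)
[9] flags=1000 HI?F → skip
[10] flags=1000 LE?T → r0=0x9e
[11] flags=1000 VC?T → r3=0x55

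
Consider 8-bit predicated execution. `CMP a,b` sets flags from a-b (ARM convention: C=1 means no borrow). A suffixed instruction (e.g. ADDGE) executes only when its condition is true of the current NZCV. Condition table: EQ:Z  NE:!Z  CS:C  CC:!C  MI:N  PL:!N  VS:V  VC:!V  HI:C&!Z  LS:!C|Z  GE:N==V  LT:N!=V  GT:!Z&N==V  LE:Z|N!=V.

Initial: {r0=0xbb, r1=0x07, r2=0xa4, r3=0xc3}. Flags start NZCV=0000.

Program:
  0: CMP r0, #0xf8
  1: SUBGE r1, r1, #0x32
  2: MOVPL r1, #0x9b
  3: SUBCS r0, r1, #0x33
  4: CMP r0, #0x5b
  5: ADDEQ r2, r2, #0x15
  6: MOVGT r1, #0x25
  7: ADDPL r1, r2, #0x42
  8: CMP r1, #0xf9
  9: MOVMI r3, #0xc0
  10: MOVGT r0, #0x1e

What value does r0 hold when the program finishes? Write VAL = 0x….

[0] flags=1000 → (cmp)
[1] flags=1000 GE?F → skip
[2] flags=1000 PL?F → skip
[3] flags=1000 CS?F → skip
[4] flags=0011 → (cmp)
[5] flags=0011 EQ?F → skip
[6] flags=0011 GT?F → skip
[7] flags=0011 PL?T → r1=0xe6
[8] flags=1000 → (cmp)
[9] flags=1000 MI?T → r3=0xc0
[10] flags=1000 GT?F → skip

VAL = 0xbb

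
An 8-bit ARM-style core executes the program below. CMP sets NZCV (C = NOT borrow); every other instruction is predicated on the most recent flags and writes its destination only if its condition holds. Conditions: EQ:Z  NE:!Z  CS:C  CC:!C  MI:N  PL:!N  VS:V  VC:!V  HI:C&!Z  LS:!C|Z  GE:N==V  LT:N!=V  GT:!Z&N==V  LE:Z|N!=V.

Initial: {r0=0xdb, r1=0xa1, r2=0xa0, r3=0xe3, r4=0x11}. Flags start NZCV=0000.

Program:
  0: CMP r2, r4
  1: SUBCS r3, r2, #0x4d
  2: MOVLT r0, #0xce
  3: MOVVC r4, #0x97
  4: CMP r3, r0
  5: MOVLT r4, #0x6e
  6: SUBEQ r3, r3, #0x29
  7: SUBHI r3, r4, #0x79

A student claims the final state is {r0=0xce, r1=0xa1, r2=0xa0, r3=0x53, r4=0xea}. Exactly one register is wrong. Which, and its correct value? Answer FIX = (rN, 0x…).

0: ✓ CMP  NZCV=1010
1: ✓ SUBCS  r3←0x53
2: ✓ MOVLT  r0←0xce
3: ✓ MOVVC  r4←0x97
4: ✓ CMP  NZCV=1001
5: · MOVLT
6: · SUBEQ
7: · SUBHI

FIX = (r4, 0x97)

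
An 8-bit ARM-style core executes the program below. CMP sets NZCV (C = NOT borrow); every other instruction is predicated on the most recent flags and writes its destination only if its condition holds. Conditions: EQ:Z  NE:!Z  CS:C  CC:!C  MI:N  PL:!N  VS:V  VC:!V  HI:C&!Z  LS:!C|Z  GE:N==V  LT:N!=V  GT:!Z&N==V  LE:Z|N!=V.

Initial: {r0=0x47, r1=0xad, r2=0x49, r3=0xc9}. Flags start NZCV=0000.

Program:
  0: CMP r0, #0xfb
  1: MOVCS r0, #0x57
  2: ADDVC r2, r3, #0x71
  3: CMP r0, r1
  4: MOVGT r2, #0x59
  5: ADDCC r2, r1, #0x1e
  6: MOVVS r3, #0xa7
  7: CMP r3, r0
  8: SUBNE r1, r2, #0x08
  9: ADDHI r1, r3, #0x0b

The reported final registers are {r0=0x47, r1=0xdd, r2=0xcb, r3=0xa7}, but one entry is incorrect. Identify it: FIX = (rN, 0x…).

[0] flags=0000 → (cmp)
[1] flags=0000 CS?F → skip
[2] flags=0000 VC?T → r2=0x3a
[3] flags=1001 → (cmp)
[4] flags=1001 GT?T → r2=0x59
[5] flags=1001 CC?T → r2=0xcb
[6] flags=1001 VS?T → r3=0xa7
[7] flags=0011 → (cmp)
[8] flags=0011 NE?T → r1=0xc3
[9] flags=0011 HI?T → r1=0xb2

FIX = (r1, 0xb2)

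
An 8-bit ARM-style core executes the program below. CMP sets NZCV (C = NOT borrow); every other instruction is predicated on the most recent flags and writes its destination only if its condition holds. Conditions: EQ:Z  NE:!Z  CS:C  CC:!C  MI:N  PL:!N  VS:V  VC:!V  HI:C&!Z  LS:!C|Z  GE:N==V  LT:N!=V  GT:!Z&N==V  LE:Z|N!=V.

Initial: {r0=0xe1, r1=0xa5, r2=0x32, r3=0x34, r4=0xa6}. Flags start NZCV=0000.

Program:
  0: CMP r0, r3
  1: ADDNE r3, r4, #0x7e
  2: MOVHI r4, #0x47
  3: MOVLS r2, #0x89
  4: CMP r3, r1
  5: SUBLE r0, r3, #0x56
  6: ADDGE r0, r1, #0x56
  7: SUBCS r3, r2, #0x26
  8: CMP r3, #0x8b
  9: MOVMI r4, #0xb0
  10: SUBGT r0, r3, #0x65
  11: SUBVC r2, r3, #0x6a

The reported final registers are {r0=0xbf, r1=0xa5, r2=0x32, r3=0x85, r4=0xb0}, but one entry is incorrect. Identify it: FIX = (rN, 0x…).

0: ✓ CMP  NZCV=1010
1: ✓ ADDNE  r3←0x24
2: ✓ MOVHI  r4←0x47
3: · MOVLS
4: ✓ CMP  NZCV=0000
5: · SUBLE
6: ✓ ADDGE  r0←0xfb
7: · SUBCS
8: ✓ CMP  NZCV=1001
9: ✓ MOVMI  r4←0xb0
10: ✓ SUBGT  r0←0xbf
11: · SUBVC

FIX = (r3, 0x24)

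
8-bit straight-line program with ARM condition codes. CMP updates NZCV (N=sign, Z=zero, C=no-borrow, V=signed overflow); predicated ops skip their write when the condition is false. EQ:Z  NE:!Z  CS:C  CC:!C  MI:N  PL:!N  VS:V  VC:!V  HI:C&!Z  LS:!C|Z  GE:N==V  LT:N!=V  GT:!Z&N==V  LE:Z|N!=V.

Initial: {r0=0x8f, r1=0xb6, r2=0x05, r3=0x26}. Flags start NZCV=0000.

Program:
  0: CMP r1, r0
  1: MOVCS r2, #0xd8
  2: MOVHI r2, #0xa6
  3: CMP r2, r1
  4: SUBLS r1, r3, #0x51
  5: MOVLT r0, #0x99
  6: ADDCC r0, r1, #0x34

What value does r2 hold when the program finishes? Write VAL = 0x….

[0] flags=0010 → (cmp)
[1] flags=0010 CS?T → r2=0xd8
[2] flags=0010 HI?T → r2=0xa6
[3] flags=1000 → (cmp)
[4] flags=1000 LS?T → r1=0xd5
[5] flags=1000 LT?T → r0=0x99
[6] flags=1000 CC?T → r0=0x09

VAL = 0xa6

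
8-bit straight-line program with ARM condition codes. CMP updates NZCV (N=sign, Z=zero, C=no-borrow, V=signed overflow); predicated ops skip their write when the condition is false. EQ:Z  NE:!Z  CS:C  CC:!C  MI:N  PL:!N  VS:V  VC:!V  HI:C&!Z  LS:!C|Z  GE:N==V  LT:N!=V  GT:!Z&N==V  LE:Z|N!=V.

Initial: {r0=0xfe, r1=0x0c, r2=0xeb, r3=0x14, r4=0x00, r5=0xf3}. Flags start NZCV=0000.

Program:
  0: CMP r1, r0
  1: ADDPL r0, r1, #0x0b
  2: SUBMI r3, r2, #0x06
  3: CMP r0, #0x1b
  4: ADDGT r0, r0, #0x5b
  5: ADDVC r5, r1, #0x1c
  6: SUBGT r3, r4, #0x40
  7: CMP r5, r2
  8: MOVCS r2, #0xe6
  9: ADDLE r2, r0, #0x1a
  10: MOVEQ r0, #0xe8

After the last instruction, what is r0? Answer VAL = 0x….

[0] flags=0000 → (cmp)
[1] flags=0000 PL?T → r0=0x17
[2] flags=0000 MI?F → skip
[3] flags=1000 → (cmp)
[4] flags=1000 GT?F → skip
[5] flags=1000 VC?T → r5=0x28
[6] flags=1000 GT?F → skip
[7] flags=0000 → (cmp)
[8] flags=0000 CS?F → skip
[9] flags=0000 LE?F → skip
[10] flags=0000 EQ?F → skip

VAL = 0x17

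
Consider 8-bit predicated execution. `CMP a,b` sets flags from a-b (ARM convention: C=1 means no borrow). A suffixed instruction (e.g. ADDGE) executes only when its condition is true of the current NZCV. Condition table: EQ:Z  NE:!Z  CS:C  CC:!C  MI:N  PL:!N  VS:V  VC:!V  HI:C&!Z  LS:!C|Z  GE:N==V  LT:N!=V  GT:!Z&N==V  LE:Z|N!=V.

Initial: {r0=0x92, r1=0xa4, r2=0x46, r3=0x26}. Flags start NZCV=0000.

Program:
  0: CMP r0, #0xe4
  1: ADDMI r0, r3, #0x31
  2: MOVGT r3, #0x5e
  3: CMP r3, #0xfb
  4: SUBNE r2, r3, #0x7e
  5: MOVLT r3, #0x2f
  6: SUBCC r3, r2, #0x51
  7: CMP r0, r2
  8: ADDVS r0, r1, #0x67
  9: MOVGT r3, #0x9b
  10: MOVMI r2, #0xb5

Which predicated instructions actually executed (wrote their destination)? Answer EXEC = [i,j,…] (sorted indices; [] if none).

EXEC = [1,4,6,8,9,10]

0: ✓ CMP  NZCV=1000
1: ✓ ADDMI  r0←0x57
2: · MOVGT
3: ✓ CMP  NZCV=0000
4: ✓ SUBNE  r2←0xa8
5: · MOVLT
6: ✓ SUBCC  r3←0x57
7: ✓ CMP  NZCV=1001
8: ✓ ADDVS  r0←0x0b
9: ✓ MOVGT  r3←0x9b
10: ✓ MOVMI  r2←0xb5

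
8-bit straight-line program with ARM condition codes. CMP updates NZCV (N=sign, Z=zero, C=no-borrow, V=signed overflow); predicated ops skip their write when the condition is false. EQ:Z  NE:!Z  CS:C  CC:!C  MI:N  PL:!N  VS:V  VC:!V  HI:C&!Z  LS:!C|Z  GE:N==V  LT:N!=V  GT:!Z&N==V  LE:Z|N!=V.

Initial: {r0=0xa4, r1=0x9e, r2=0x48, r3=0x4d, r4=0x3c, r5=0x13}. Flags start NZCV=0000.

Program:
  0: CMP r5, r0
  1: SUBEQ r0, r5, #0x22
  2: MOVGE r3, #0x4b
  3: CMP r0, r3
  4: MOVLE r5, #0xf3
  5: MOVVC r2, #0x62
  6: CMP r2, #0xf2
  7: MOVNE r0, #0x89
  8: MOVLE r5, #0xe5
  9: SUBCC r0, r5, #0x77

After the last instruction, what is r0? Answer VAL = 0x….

VAL = 0x7c

[0] flags=0000 → (cmp)
[1] flags=0000 EQ?F → skip
[2] flags=0000 GE?T → r3=0x4b
[3] flags=0011 → (cmp)
[4] flags=0011 LE?T → r5=0xf3
[5] flags=0011 VC?F → skip
[6] flags=0000 → (cmp)
[7] flags=0000 NE?T → r0=0x89
[8] flags=0000 LE?F → skip
[9] flags=0000 CC?T → r0=0x7c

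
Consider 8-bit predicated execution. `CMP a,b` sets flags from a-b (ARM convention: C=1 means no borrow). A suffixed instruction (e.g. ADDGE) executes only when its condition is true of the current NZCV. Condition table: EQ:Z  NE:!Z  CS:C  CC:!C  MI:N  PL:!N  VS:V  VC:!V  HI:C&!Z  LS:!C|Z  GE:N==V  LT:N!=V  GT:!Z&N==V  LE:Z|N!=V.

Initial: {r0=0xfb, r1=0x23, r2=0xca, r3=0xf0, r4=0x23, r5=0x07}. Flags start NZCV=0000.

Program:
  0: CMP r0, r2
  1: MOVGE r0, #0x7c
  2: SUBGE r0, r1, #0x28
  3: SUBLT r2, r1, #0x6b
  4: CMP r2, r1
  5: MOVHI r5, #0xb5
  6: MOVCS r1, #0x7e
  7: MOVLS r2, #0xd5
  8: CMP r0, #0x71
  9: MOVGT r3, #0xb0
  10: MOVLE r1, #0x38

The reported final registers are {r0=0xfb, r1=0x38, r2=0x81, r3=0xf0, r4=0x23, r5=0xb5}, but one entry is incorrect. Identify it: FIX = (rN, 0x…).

FIX = (r2, 0xca)

[0] flags=0010 → (cmp)
[1] flags=0010 GE?T → r0=0x7c
[2] flags=0010 GE?T → r0=0xfb
[3] flags=0010 LT?F → skip
[4] flags=1010 → (cmp)
[5] flags=1010 HI?T → r5=0xb5
[6] flags=1010 CS?T → r1=0x7e
[7] flags=1010 LS?F → skip
[8] flags=1010 → (cmp)
[9] flags=1010 GT?F → skip
[10] flags=1010 LE?T → r1=0x38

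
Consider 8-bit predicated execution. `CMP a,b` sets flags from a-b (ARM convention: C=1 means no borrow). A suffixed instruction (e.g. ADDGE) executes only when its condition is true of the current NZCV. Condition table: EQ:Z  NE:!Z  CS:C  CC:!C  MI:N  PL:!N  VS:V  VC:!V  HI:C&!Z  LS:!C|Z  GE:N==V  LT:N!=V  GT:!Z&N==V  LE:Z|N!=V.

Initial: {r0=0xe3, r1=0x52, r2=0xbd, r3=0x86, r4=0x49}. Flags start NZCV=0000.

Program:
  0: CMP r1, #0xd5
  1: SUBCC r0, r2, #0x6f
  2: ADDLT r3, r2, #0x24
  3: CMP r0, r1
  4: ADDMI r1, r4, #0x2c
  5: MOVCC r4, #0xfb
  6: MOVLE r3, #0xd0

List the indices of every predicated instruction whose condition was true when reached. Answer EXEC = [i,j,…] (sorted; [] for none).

[0] flags=0000 → (cmp)
[1] flags=0000 CC?T → r0=0x4e
[2] flags=0000 LT?F → skip
[3] flags=1000 → (cmp)
[4] flags=1000 MI?T → r1=0x75
[5] flags=1000 CC?T → r4=0xfb
[6] flags=1000 LE?T → r3=0xd0

EXEC = [1,4,5,6]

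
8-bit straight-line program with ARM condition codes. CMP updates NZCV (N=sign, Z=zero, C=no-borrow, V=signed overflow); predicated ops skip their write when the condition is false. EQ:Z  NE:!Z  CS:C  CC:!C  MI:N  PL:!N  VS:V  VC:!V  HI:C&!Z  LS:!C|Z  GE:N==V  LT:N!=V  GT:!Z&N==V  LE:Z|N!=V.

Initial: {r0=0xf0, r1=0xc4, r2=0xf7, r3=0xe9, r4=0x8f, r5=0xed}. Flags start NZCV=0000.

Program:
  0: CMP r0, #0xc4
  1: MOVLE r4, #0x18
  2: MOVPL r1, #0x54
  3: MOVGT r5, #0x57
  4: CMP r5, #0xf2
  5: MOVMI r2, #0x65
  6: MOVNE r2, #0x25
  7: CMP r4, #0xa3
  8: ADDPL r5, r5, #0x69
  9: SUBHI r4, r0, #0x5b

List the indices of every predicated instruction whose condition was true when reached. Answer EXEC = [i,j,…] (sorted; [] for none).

0: ✓ CMP  NZCV=0010
1: · MOVLE
2: ✓ MOVPL  r1←0x54
3: ✓ MOVGT  r5←0x57
4: ✓ CMP  NZCV=0000
5: · MOVMI
6: ✓ MOVNE  r2←0x25
7: ✓ CMP  NZCV=1000
8: · ADDPL
9: · SUBHI

EXEC = [2,3,6]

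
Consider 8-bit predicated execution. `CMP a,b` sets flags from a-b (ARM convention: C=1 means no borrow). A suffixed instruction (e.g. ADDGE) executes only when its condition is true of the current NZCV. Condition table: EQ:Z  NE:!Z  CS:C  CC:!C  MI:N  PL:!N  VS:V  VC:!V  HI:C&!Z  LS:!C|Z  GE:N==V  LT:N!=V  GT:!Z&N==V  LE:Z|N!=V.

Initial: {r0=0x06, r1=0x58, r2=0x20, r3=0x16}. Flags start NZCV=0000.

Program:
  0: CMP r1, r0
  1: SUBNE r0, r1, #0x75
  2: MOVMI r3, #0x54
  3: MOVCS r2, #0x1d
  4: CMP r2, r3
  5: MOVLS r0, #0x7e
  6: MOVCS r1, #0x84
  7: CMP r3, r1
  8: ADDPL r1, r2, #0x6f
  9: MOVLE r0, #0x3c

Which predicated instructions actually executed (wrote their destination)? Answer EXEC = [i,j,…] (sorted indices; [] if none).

EXEC = [1,3,6]

0: ✓ CMP  NZCV=0010
1: ✓ SUBNE  r0←0xe3
2: · MOVMI
3: ✓ MOVCS  r2←0x1d
4: ✓ CMP  NZCV=0010
5: · MOVLS
6: ✓ MOVCS  r1←0x84
7: ✓ CMP  NZCV=1001
8: · ADDPL
9: · MOVLE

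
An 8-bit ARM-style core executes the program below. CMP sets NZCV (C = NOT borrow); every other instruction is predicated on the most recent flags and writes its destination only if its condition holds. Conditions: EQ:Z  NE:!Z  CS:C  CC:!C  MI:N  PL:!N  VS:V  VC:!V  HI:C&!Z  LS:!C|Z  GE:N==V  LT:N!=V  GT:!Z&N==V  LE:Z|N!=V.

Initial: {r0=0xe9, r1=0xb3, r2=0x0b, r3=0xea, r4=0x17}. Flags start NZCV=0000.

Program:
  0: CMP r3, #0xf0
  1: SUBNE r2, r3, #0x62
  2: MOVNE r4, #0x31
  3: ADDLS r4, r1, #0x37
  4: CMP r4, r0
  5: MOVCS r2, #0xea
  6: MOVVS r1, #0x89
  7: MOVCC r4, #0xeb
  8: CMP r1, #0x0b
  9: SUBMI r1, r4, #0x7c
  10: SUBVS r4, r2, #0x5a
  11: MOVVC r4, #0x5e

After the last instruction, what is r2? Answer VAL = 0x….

[0] flags=1000 → (cmp)
[1] flags=1000 NE?T → r2=0x88
[2] flags=1000 NE?T → r4=0x31
[3] flags=1000 LS?T → r4=0xea
[4] flags=0010 → (cmp)
[5] flags=0010 CS?T → r2=0xea
[6] flags=0010 VS?F → skip
[7] flags=0010 CC?F → skip
[8] flags=1010 → (cmp)
[9] flags=1010 MI?T → r1=0x6e
[10] flags=1010 VS?F → skip
[11] flags=1010 VC?T → r4=0x5e

VAL = 0xea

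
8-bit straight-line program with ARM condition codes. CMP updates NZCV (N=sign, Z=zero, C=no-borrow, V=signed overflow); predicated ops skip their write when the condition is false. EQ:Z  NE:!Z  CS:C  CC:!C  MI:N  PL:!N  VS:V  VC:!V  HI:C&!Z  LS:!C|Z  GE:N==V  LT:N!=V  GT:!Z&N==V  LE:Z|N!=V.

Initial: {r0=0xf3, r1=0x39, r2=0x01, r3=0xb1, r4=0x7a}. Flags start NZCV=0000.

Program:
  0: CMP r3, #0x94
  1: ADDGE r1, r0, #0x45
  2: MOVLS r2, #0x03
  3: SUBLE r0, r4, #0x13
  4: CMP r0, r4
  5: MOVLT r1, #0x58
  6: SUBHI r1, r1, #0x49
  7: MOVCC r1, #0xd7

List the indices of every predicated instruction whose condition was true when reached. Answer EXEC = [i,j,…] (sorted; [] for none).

EXEC = [1,5,6]

[0] flags=0010 → (cmp)
[1] flags=0010 GE?T → r1=0x38
[2] flags=0010 LS?F → skip
[3] flags=0010 LE?F → skip
[4] flags=0011 → (cmp)
[5] flags=0011 LT?T → r1=0x58
[6] flags=0011 HI?T → r1=0x0f
[7] flags=0011 CC?F → skip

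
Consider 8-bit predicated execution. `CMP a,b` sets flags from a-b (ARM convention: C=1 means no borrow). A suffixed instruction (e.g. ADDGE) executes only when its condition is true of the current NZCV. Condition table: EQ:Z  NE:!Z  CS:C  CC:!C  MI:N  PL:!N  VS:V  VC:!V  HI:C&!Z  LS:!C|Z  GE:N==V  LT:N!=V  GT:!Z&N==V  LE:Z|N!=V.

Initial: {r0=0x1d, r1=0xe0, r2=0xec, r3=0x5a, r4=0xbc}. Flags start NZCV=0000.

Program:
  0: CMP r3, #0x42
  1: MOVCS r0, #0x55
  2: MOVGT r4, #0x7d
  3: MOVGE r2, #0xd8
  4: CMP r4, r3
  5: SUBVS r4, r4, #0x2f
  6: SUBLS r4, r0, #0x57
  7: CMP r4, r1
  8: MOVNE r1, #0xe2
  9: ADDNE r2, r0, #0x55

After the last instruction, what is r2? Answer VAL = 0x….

VAL = 0xaa

0: ✓ CMP  NZCV=0010
1: ✓ MOVCS  r0←0x55
2: ✓ MOVGT  r4←0x7d
3: ✓ MOVGE  r2←0xd8
4: ✓ CMP  NZCV=0010
5: · SUBVS
6: · SUBLS
7: ✓ CMP  NZCV=1001
8: ✓ MOVNE  r1←0xe2
9: ✓ ADDNE  r2←0xaa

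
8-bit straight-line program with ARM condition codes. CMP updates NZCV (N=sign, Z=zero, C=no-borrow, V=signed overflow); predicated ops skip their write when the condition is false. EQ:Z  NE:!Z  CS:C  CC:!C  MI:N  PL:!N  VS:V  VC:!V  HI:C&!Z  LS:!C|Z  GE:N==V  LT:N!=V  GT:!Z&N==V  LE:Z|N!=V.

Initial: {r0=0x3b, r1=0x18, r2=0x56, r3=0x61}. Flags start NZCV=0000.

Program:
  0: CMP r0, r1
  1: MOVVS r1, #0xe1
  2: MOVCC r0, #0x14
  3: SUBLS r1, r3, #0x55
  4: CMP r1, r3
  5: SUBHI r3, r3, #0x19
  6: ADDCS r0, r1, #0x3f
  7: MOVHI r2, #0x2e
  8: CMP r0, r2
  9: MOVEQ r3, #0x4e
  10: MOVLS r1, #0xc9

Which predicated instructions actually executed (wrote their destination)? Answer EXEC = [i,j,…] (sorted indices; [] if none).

EXEC = [10]

[0] flags=0010 → (cmp)
[1] flags=0010 VS?F → skip
[2] flags=0010 CC?F → skip
[3] flags=0010 LS?F → skip
[4] flags=1000 → (cmp)
[5] flags=1000 HI?F → skip
[6] flags=1000 CS?F → skip
[7] flags=1000 HI?F → skip
[8] flags=1000 → (cmp)
[9] flags=1000 EQ?F → skip
[10] flags=1000 LS?T → r1=0xc9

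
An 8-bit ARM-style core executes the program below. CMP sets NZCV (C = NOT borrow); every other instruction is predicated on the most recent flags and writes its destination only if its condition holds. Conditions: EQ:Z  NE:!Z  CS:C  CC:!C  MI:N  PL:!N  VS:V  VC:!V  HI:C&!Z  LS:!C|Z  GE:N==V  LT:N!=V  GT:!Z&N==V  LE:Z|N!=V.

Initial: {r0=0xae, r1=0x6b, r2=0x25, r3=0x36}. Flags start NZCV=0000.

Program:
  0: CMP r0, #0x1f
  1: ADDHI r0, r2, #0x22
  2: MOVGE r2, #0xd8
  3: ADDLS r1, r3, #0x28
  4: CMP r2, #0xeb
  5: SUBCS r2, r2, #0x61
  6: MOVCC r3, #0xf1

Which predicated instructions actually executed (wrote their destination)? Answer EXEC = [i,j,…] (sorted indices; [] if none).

EXEC = [1,6]

[0] flags=1010 → (cmp)
[1] flags=1010 HI?T → r0=0x47
[2] flags=1010 GE?F → skip
[3] flags=1010 LS?F → skip
[4] flags=0000 → (cmp)
[5] flags=0000 CS?F → skip
[6] flags=0000 CC?T → r3=0xf1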